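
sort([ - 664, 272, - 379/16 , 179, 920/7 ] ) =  [ - 664, - 379/16 , 920/7,179,272]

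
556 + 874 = 1430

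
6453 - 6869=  - 416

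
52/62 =26/31=0.84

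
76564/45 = 1701 + 19/45  =  1701.42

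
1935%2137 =1935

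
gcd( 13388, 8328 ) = 4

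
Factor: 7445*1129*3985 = 33495538925 = 5^2*797^1 * 1129^1*1489^1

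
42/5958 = 7/993  =  0.01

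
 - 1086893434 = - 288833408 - 798060026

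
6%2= 0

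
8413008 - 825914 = 7587094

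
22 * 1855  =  40810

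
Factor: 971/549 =3^( - 2 ) * 61^ ( - 1)*971^1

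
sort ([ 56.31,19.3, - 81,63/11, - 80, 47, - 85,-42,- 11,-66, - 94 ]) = [ - 94, - 85, - 81, - 80, - 66, - 42, - 11,63/11,19.3, 47 , 56.31 ]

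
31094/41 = 31094/41 = 758.39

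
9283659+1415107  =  10698766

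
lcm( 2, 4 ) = 4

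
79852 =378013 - 298161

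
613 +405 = 1018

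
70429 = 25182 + 45247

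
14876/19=782 +18/19 = 782.95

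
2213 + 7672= 9885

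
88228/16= 22057/4 = 5514.25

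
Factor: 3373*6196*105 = 2194406340 = 2^2*3^1*5^1*7^1*1549^1*3373^1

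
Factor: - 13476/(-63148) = 3^1 * 1123^1*15787^(-1 ) = 3369/15787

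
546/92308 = 273/46154 = 0.01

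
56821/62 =916 + 29/62  =  916.47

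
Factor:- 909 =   -  3^2*101^1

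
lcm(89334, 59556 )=178668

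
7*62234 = 435638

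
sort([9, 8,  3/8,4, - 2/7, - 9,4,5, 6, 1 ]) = [ - 9,  -  2/7,  3/8,1, 4, 4, 5, 6,8,  9 ]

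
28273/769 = 36 + 589/769 = 36.77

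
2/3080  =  1/1540 = 0.00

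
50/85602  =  25/42801  =  0.00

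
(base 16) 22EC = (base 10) 8940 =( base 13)40B9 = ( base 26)d5m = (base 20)1270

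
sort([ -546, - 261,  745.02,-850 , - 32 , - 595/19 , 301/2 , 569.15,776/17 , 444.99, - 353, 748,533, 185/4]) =[ - 850, - 546, - 353, - 261, - 32, - 595/19, 776/17, 185/4, 301/2,444.99, 533, 569.15, 745.02, 748] 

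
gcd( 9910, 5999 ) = 1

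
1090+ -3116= - 2026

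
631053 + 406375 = 1037428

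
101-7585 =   -  7484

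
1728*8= 13824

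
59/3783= 59/3783 = 0.02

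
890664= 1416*629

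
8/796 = 2/199=0.01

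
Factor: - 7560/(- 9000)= 21/25 = 3^1* 5^(-2)* 7^1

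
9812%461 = 131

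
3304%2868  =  436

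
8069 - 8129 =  - 60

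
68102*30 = 2043060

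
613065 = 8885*69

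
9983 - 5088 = 4895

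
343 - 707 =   -  364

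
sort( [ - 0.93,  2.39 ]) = [-0.93, 2.39 ] 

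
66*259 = 17094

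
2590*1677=4343430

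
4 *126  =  504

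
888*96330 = 85541040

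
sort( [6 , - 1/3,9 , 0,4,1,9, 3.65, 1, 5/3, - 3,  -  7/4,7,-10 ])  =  [ - 10, - 3, - 7/4, - 1/3,0,1,1 , 5/3, 3.65  ,  4 , 6,7,9,9 ]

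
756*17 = 12852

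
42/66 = 7/11 = 0.64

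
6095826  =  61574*99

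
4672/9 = 519+1/9  =  519.11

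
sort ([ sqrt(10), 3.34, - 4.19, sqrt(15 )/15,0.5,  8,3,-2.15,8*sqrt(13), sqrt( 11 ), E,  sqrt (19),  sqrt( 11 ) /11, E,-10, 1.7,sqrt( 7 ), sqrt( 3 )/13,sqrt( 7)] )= [- 10 ,  -  4.19 ,  -  2.15,  sqrt(3)/13, sqrt( 15)/15,sqrt( 11 )/11,0.5, 1.7,sqrt( 7 ) , sqrt( 7), E, E,  3, sqrt( 10), sqrt( 11),3.34, sqrt( 19 ), 8,8*sqrt ( 13)] 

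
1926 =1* 1926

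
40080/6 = 6680 = 6680.00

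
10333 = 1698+8635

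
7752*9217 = 71450184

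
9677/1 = 9677= 9677.00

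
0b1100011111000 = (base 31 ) 6K6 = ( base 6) 45332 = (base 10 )6392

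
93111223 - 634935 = 92476288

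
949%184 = 29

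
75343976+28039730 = 103383706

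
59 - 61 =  -2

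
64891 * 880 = 57104080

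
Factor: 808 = 2^3*101^1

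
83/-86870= -1+86787/86870 = - 0.00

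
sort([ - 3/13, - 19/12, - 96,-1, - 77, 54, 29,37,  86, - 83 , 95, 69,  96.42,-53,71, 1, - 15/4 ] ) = [-96, - 83, - 77, - 53  , - 15/4, - 19/12, - 1, - 3/13,1,29,37,  54, 69, 71, 86, 95, 96.42] 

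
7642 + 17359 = 25001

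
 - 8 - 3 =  - 11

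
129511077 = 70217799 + 59293278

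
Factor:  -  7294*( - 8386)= 2^2*7^2*521^1*599^1  =  61167484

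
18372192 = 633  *29024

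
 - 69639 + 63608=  -6031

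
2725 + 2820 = 5545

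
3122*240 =749280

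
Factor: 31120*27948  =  869741760 = 2^6*3^1*5^1*17^1 * 137^1*389^1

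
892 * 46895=41830340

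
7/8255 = 7/8255 = 0.00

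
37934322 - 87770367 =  - 49836045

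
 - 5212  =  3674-8886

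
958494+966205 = 1924699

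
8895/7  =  8895/7 = 1270.71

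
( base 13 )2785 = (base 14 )2102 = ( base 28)772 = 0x1636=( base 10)5686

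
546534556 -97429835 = 449104721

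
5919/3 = 1973  =  1973.00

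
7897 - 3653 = 4244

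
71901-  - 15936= 87837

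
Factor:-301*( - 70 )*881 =18562670 = 2^1*5^1 * 7^2*43^1*881^1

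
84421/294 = 287 + 43/294 = 287.15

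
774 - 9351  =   - 8577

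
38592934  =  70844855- 32251921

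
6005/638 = 9 + 263/638 = 9.41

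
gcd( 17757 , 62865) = 9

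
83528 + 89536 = 173064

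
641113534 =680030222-38916688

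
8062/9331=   8062/9331  =  0.86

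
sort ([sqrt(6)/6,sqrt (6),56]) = [sqrt( 6 ) /6, sqrt ( 6),56]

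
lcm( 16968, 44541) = 356328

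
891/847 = 1 + 4/77 =1.05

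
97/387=97/387 = 0.25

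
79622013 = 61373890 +18248123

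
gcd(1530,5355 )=765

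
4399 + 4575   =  8974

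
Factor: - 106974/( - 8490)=63/5 = 3^2*5^(-1)*7^1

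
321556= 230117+91439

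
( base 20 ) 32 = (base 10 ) 62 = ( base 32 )1u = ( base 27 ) 28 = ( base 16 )3E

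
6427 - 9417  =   - 2990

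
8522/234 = 4261/117 = 36.42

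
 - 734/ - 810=367/405 = 0.91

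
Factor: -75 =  - 3^1*5^2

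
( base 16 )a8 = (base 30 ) 5i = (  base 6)440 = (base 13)CC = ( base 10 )168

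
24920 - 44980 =-20060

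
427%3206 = 427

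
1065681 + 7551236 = 8616917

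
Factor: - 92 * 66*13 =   -  2^3*3^1 *11^1 * 13^1 *23^1 = - 78936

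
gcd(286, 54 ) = 2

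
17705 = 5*3541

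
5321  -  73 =5248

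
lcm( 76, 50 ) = 1900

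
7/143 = 7/143 = 0.05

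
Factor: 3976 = 2^3*7^1 *71^1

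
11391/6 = 3797/2 = 1898.50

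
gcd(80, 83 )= 1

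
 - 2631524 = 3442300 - 6073824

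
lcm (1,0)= 0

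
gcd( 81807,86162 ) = 67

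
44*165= 7260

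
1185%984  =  201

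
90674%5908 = 2054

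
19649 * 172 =3379628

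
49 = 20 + 29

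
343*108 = 37044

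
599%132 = 71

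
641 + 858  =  1499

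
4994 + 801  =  5795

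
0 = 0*6389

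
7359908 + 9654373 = 17014281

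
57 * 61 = 3477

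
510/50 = 51/5 = 10.20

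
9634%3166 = 136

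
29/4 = 29/4 = 7.25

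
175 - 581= - 406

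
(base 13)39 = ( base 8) 60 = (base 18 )2C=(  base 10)48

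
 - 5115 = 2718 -7833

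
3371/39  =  86 + 17/39 = 86.44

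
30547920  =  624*48955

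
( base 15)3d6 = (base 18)2cc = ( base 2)1101101100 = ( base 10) 876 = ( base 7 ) 2361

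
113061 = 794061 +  - 681000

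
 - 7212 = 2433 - 9645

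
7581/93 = 81 + 16/31 = 81.52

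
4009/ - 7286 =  - 1  +  3277/7286 = - 0.55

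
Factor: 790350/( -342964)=-825/358 = - 2^(-1) *3^1 * 5^2 * 11^1 * 179^(-1) 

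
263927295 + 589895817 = 853823112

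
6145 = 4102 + 2043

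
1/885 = 1/885 = 0.00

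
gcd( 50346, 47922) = 6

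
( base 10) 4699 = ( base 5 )122244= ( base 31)4RI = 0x125B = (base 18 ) E91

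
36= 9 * 4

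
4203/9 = 467 = 467.00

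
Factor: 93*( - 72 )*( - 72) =482112  =  2^6*3^5*31^1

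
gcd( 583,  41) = 1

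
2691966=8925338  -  6233372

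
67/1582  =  67/1582  =  0.04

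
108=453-345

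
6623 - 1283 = 5340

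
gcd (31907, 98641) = 1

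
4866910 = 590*8249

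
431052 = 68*6339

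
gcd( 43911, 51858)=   9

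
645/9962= 645/9962 = 0.06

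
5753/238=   24 + 41/238 = 24.17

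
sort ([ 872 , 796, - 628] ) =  [-628,796,872] 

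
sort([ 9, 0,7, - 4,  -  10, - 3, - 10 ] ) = [ - 10, - 10, - 4,-3,0  ,  7,9]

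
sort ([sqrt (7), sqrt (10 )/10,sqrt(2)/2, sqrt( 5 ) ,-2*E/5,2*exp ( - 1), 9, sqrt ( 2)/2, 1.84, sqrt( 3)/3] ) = [ - 2 * E/5,  sqrt (10)/10 , sqrt( 3)/3, sqrt ( 2)/2,  sqrt( 2)/2, 2*exp( -1),  1.84,  sqrt ( 5) , sqrt( 7),  9]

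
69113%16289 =3957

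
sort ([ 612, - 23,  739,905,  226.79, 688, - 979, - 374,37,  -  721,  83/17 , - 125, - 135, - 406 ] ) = [ - 979,- 721,- 406, -374 ,- 135, - 125, - 23, 83/17, 37, 226.79, 612 , 688,739,905]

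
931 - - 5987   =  6918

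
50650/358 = 141 + 86/179 =141.48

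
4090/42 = 2045/21 = 97.38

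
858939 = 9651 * 89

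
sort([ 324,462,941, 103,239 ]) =[ 103, 239,324, 462 , 941]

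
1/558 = 1/558= 0.00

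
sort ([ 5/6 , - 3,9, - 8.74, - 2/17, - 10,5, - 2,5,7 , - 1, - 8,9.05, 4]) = [ - 10, - 8.74, - 8,  -  3, - 2, - 1 , - 2/17,5/6,4,5, 5,7, 9, 9.05]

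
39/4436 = 39/4436 =0.01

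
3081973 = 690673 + 2391300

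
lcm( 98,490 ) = 490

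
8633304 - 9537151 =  - 903847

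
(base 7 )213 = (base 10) 108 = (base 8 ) 154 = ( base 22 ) 4k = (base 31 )3f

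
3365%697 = 577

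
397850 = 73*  5450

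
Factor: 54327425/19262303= 5^2*71^1*127^1*241^1*277^(  -  1)*69539^(  -  1 ) 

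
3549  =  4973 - 1424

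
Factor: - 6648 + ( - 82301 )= - 7^1*97^1  *  131^1  =  -88949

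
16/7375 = 16/7375 = 0.00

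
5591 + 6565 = 12156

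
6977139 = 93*75023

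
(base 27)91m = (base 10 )6610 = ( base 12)39AA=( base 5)202420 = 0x19D2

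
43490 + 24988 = 68478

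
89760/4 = 22440 = 22440.00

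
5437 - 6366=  - 929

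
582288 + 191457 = 773745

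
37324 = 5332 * 7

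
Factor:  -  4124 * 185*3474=- 2^3*3^2*5^1*37^1 * 193^1*1031^1 = - 2650453560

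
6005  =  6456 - 451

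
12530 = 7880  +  4650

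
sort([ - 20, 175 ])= [ - 20 , 175]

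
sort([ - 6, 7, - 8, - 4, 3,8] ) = [ - 8, - 6 ,-4, 3, 7 , 8 ] 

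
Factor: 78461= 31^1*2531^1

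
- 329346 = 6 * ( - 54891)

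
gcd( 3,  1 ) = 1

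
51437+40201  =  91638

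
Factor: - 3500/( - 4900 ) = 5/7 = 5^1 *7^( - 1) 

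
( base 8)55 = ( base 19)27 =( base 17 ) 2B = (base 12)39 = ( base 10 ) 45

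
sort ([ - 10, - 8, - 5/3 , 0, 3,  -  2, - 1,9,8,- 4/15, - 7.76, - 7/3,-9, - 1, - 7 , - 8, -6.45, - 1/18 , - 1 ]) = [ - 10,-9, - 8, - 8, - 7.76, - 7, - 6.45, -7/3, - 2  , - 5/3, - 1, - 1, - 1, - 4/15,-1/18,  0, 3,8, 9 ]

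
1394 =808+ 586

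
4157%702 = 647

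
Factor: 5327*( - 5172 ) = -2^2 * 3^1*7^1*431^1*761^1= - 27551244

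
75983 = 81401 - 5418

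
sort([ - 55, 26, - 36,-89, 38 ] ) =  [ - 89,  -  55,-36,  26 , 38]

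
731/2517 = 731/2517 = 0.29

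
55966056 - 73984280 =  - 18018224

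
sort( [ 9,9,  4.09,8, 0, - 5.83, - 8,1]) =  [ - 8,-5.83,0,1,  4.09, 8, 9,9] 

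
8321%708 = 533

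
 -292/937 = - 292/937= - 0.31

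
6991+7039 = 14030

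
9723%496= 299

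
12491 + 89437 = 101928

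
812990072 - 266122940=546867132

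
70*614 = 42980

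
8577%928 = 225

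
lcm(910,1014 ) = 35490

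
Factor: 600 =2^3 * 3^1 * 5^2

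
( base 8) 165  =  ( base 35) 3c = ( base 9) 140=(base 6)313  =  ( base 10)117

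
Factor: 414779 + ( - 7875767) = - 2^2*3^1*621749^1 = - 7460988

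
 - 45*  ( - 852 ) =38340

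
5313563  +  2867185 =8180748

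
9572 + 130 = 9702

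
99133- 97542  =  1591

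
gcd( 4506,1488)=6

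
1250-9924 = - 8674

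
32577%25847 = 6730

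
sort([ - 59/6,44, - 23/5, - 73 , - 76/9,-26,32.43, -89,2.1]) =[  -  89,-73, - 26, - 59/6,- 76/9, - 23/5,2.1 , 32.43,44] 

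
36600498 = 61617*594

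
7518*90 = 676620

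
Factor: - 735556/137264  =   - 493/92  =  - 2^(-2)*17^1*23^( - 1) * 29^1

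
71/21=71/21 = 3.38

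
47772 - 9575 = 38197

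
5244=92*57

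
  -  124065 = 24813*( - 5)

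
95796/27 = 3548 =3548.00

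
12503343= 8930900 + 3572443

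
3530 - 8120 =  - 4590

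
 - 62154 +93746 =31592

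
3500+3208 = 6708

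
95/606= 95/606 = 0.16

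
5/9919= 5/9919 = 0.00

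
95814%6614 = 3218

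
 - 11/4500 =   -  1 + 4489/4500 = - 0.00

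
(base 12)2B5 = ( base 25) h0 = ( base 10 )425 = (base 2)110101001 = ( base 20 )115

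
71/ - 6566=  - 71/6566 = - 0.01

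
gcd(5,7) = 1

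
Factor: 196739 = 196739^1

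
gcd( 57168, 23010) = 6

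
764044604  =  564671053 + 199373551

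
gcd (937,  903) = 1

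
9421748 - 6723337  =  2698411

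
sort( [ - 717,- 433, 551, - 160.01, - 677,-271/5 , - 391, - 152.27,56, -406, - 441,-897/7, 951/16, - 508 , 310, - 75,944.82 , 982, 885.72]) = [ - 717, - 677,-508, - 441, - 433, - 406,- 391, - 160.01, - 152.27, - 897/7,-75, - 271/5, 56, 951/16,  310, 551,885.72, 944.82, 982 ]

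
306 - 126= 180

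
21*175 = 3675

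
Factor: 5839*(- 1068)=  - 6236052= - 2^2 * 3^1*89^1*5839^1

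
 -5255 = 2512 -7767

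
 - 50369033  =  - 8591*5863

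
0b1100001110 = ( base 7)2165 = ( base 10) 782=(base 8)1416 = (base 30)Q2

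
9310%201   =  64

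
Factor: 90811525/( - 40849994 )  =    -  2^( - 1)*5^2*7^1*53^1 * 193^( - 1)  *  9791^1 * 105829^( - 1)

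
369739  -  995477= -625738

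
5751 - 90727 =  - 84976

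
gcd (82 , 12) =2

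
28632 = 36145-7513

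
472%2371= 472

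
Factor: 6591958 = 2^1* 359^1 *9181^1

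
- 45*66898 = -3010410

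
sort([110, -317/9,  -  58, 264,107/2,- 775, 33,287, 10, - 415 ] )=[-775,-415, - 58,- 317/9 , 10,33,107/2, 110, 264, 287] 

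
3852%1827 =198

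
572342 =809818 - 237476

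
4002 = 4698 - 696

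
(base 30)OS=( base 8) 1354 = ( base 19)217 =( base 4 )23230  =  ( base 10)748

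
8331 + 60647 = 68978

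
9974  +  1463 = 11437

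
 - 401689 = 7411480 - 7813169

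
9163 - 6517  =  2646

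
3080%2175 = 905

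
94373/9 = 94373/9 = 10485.89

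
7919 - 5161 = 2758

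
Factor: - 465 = -3^1*5^1*31^1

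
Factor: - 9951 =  - 3^1 * 31^1 * 107^1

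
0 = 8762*0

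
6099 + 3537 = 9636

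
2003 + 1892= 3895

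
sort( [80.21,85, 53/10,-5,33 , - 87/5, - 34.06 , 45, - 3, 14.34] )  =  [ - 34.06, - 87/5, - 5,-3, 53/10,14.34 , 33, 45, 80.21 , 85] 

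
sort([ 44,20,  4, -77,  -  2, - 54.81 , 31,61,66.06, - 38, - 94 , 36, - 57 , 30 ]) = [ - 94,  -  77  ,  -  57, - 54.81, - 38 , - 2 , 4,20, 30,31, 36,44 , 61 , 66.06 ] 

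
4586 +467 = 5053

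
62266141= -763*(  -  81607 )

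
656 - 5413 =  - 4757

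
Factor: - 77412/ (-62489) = 2^2 *3^1*7^( - 1 )*79^(- 1)*113^(- 1) *6451^1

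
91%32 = 27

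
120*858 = 102960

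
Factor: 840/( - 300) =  - 14/5 = -2^1 * 5^(-1 )*7^1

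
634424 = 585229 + 49195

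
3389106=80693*42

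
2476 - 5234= - 2758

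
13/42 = 13/42 = 0.31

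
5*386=1930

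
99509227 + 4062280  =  103571507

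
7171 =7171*1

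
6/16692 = 1/2782 = 0.00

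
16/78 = 8/39 = 0.21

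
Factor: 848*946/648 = 100276/81 =2^2*3^ (-4)* 11^1*43^1 * 53^1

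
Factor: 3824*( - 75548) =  - 288895552  =  - 2^6*11^1*17^1*101^1 * 239^1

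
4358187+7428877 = 11787064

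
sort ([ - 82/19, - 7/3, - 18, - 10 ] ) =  [ - 18, - 10, - 82/19, - 7/3]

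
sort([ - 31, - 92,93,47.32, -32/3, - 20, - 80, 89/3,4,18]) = [ - 92, - 80, - 31,  -  20,-32/3,4,  18,  89/3,47.32, 93 ] 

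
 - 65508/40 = - 16377/10 = - 1637.70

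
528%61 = 40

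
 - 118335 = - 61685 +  - 56650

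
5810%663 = 506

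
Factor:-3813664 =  - 2^5 * 37^1*3221^1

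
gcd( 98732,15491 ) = 1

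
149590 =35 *4274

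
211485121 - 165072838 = 46412283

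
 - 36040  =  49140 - 85180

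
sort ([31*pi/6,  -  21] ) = [-21, 31*pi/6] 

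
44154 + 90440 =134594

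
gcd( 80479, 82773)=1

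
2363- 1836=527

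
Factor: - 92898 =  - 2^1*3^2*13^1*397^1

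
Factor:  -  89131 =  - 7^2*17^1*107^1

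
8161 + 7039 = 15200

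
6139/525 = 877/75= 11.69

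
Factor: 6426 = 2^1*3^3*7^1*17^1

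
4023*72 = 289656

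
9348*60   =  560880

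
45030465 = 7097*6345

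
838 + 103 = 941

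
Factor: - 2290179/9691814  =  -2^( - 1)*3^1*11^ ( - 1)*23^1 * 33191^1*440537^( - 1) 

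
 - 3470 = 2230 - 5700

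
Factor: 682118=2^1*341059^1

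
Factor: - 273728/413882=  - 2^5 *13^1*17^( - 1 )*37^(-1)  =  -  416/629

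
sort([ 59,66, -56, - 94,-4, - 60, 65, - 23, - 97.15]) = [ - 97.15,  -  94, - 60, - 56, -23, - 4,59,65,  66]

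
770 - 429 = 341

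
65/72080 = 13/14416 =0.00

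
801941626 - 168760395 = 633181231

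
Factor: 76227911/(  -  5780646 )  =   - 2^ ( - 1 )*3^(-4) *17^( - 1)*23^1*2099^( - 1 ) * 3314257^1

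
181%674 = 181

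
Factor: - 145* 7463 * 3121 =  - 5^1 *17^1*29^1*439^1*3121^1= - 3377343335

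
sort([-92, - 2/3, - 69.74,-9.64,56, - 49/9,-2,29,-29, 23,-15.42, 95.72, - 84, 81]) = [ - 92,-84, - 69.74 , - 29,  -  15.42, - 9.64 , - 49/9, -2,-2/3, 23, 29,56,81,95.72]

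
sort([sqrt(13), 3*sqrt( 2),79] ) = [ sqrt( 13 ),3*  sqrt( 2) , 79]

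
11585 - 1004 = 10581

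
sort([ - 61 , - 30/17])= [  -  61,-30/17]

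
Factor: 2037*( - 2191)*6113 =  - 3^1*7^2* 97^1*313^1* 6113^1 = - 27282728571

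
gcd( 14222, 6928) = 2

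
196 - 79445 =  - 79249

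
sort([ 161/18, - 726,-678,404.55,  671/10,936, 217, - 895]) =[ - 895,-726, - 678, 161/18,671/10 , 217,404.55, 936] 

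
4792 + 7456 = 12248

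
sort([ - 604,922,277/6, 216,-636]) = [ - 636, -604,277/6,  216,922]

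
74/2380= 37/1190 = 0.03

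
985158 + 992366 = 1977524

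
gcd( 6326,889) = 1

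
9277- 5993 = 3284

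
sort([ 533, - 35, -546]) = [ - 546, - 35,533]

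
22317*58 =1294386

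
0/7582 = 0 = 0.00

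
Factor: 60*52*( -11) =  - 34320 = - 2^4*3^1*5^1 * 11^1*13^1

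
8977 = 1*8977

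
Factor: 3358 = 2^1 * 23^1 * 73^1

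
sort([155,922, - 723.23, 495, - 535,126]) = [  -  723.23, - 535, 126,155,495, 922 ] 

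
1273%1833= 1273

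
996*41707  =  41540172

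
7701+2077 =9778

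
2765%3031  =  2765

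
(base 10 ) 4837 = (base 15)1677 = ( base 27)6H4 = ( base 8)11345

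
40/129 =40/129 = 0.31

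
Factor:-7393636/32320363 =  - 2^2*37^1*49957^1*32320363^ ( - 1)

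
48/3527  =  48/3527 = 0.01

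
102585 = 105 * 977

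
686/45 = 15 + 11/45  =  15.24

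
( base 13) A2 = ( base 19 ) 6I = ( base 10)132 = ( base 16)84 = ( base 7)246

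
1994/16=997/8  =  124.62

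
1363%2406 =1363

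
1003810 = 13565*74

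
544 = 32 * 17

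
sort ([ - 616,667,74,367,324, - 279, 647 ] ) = [ - 616, - 279,74,324,  367 , 647,  667 ] 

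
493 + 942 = 1435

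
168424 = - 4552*(  -  37) 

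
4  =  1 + 3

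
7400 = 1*7400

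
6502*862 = 5604724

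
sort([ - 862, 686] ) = [-862, 686]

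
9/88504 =9/88504 = 0.00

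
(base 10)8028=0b1111101011100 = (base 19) 134A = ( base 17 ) 1AD4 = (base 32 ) 7QS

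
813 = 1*813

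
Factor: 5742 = 2^1 * 3^2 *11^1*29^1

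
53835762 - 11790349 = 42045413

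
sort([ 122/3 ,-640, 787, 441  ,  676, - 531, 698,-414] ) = [ - 640,- 531, - 414,122/3,441, 676,698,787] 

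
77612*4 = 310448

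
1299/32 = 1299/32 = 40.59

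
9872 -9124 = 748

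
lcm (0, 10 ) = 0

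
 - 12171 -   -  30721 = 18550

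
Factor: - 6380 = -2^2*5^1*11^1 * 29^1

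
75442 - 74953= 489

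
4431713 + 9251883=13683596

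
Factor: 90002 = 2^1*11^1*4091^1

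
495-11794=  - 11299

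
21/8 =2+ 5/8= 2.62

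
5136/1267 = 4+68/1267 = 4.05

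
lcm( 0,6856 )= 0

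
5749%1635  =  844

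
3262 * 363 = 1184106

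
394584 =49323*8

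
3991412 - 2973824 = 1017588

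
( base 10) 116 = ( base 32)3K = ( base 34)3E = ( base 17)6E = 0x74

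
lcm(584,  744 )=54312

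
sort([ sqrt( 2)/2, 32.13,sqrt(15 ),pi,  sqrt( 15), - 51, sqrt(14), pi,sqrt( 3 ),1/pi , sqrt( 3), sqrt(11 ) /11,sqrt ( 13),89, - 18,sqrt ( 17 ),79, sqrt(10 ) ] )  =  [ - 51, - 18,sqrt(11)/11, 1/pi,sqrt(2 )/2,sqrt( 3 ),sqrt( 3),pi,pi, sqrt( 10 ),sqrt (13),  sqrt( 14), sqrt( 15),  sqrt(15),  sqrt(17),32.13,79,89] 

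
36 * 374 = 13464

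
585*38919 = 22767615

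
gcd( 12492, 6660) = 36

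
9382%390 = 22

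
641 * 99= 63459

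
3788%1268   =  1252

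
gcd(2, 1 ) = 1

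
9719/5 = 9719/5 = 1943.80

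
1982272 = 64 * 30973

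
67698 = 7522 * 9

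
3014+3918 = 6932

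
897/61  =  14 + 43/61  =  14.70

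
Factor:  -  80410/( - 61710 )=43/33  =  3^( - 1)*11^( - 1 )*43^1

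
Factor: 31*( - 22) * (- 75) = 2^1*3^1*5^2 * 11^1 * 31^1=51150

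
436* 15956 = 6956816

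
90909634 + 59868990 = 150778624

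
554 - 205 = 349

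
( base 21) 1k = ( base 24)1H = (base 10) 41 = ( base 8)51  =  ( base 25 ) 1g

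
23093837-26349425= - 3255588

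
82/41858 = 41/20929 = 0.00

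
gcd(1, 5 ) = 1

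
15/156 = 5/52=0.10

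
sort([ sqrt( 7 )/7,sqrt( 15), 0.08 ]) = [0.08,sqrt( 7)/7, sqrt( 15 )] 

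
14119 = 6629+7490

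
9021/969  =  3007/323 = 9.31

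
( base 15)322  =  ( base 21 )1CE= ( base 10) 707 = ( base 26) 115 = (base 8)1303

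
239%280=239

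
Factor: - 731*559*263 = -13^1*17^1 * 43^2*263^1 = - 107469427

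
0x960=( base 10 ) 2400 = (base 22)4L2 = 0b100101100000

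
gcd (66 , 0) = 66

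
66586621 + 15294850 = 81881471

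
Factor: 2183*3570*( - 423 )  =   - 3296570130 = - 2^1 * 3^3 *5^1*7^1*17^1*37^1*47^1 *59^1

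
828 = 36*23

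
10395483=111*93653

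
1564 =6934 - 5370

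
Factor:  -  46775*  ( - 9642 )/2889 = 2^1*3^(  -  2) * 5^2*107^( - 1 )*1607^1*1871^1=150334850/963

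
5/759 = 5/759 = 0.01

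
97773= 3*32591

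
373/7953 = 373/7953 = 0.05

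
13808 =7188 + 6620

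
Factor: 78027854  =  2^1 * 59^1*661253^1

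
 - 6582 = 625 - 7207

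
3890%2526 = 1364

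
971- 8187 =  - 7216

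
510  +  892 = 1402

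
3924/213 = 1308/71 = 18.42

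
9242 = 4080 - - 5162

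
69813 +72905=142718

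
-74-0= - 74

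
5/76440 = 1/15288 = 0.00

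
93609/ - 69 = - 1357+8/23 = - 1356.65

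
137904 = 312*442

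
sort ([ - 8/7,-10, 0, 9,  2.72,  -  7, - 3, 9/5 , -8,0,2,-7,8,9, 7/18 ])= [ - 10,-8,  -  7, - 7, - 3,  -  8/7,  0, 0, 7/18, 9/5 , 2,2.72 , 8,  9, 9 ]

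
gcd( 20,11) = 1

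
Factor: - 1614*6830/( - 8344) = 2^( - 1)*3^1*5^1*7^( - 1 )*149^( - 1)* 269^1*683^1 =2755905/2086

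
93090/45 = 2068+2/3 = 2068.67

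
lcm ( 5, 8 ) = 40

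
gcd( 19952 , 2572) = 4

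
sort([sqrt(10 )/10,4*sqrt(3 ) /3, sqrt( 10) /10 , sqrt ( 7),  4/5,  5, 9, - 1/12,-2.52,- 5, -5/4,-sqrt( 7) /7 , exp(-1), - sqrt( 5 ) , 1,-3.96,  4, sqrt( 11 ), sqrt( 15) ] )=[ - 5, - 3.96, - 2.52, - sqrt(5), -5/4,-sqrt( 7)/7 ,-1/12,sqrt( 10 )/10,sqrt(10 ) /10, exp(-1),  4/5, 1,4*sqrt( 3 ) /3,sqrt(  7),sqrt(11 ), sqrt(15 ) , 4,5,9] 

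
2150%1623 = 527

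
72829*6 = 436974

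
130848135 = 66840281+64007854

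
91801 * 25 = 2295025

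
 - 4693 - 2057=-6750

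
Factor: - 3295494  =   - 2^1*3^2*223^1* 821^1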